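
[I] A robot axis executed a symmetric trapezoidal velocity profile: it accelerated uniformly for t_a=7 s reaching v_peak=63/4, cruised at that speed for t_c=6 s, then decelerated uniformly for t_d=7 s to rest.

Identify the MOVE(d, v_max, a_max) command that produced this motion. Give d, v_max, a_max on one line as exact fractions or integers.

a_max = (63/4)/7 = 9/4
d_a = ½·63/4·7 = 441/8; d_c = 63/4·6 = 189/2
d = 2·441/8 + 189/2 = 819/4
t_c = 6 > 0 → v_max = v_peak = 63/4

d=819/4 v_max=63/4 a_max=9/4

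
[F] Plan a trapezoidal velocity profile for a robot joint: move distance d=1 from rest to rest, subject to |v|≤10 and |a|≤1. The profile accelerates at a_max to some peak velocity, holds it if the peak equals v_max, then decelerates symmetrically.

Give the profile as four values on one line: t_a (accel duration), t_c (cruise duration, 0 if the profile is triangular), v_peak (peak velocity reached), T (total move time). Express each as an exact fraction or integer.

vₘ²/aₘ = 10²/1 = 100
1 < 100 → triangular
v_peak = √(1·1) = √1 = 1
t_a = 1/1 = 1; t_c = 0
T = 2·1 = 2

t_a=1 t_c=0 v_peak=1 T=2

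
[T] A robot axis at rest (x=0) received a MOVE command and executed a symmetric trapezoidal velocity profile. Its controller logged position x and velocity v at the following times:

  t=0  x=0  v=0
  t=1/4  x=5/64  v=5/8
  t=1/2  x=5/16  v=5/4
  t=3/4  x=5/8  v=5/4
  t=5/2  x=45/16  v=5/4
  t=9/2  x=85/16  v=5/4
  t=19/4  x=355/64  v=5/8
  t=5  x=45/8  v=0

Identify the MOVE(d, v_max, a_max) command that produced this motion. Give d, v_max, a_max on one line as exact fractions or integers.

d=45/8 v_max=5/4 a_max=5/2

final state: t=5, x=45/8, v=0 → d = 45/8
a_max = (5/8−0)/(1/4−0) = 5/2
max v = 5/4 over t∈[1/2,9/2] → v_max = 5/4
check: 5/4·(1/2+4) = 45/8 ✓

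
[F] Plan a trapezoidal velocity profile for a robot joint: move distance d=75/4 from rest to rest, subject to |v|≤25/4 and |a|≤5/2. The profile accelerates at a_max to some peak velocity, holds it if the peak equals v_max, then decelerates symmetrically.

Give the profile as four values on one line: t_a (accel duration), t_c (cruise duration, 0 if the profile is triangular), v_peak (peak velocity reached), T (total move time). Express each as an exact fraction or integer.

v_max²/a_max = (25/4)²/(5/2) = 125/8
75/4 ≥ 125/8 so v_max reached
t_a = (25/4)/(5/2) = 5/2; v_peak = 25/4
d_cruise = 75/4 − 125/8 = 25/8; t_c = (25/8)/(25/4) = 1/2
T = 2·5/2 + 1/2 = 11/2

t_a=5/2 t_c=1/2 v_peak=25/4 T=11/2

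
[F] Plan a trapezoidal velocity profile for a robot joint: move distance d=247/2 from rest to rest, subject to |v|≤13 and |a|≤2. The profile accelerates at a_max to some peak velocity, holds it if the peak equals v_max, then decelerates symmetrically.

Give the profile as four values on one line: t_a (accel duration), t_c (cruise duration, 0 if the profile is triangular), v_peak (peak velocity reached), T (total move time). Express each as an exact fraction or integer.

t_a=13/2 t_c=3 v_peak=13 T=16

vₘ²/aₘ = 13²/2 = 169/2
247/2 ≥ 169/2 so v_max reached
t_a = 13/2; v_peak = 13
d_cruise = 247/2 − 169/2 = 39; t_c = 39/13 = 3
T = 2·13/2 + 3 = 16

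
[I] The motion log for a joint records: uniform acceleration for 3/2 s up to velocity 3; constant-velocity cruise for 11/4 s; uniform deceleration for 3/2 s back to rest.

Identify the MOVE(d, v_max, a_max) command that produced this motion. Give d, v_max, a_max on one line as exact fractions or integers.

d=51/4 v_max=3 a_max=2

a_max = 3/(3/2) = 2
d_a = ½·3·3/2 = 9/4; d_c = 3·11/4 = 33/4
d = 2·9/4 + 33/4 = 51/4
t_c = 11/4 > 0 → v_max = v_peak = 3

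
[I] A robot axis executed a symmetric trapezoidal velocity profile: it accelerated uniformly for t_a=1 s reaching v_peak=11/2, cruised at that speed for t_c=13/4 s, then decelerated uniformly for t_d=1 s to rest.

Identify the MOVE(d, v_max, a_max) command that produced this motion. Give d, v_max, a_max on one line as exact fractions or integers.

a_max = (11/2)/1 = 11/2
d_a = ½·11/2·1 = 11/4; d_c = 11/2·13/4 = 143/8
d = 2·11/4 + 143/8 = 187/8
t_c = 13/4 > 0 so v_max = 11/2

d=187/8 v_max=11/2 a_max=11/2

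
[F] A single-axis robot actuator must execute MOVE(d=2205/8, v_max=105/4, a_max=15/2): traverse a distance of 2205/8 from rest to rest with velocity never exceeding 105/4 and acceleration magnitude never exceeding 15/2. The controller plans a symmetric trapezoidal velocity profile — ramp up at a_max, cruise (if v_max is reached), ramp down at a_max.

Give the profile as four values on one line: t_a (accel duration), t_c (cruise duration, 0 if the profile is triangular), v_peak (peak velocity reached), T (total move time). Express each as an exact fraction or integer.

(v_max)²/a_max = (105/4)²/(15/2) = 735/8
2205/8 ≥ 735/8 so v_max reached
t_a = (105/4)/(15/2) = 7/2; v_peak = 105/4
d_cruise = 2205/8 − 735/8 = 735/4; t_c = (735/4)/(105/4) = 7
T = 2·7/2 + 7 = 14

t_a=7/2 t_c=7 v_peak=105/4 T=14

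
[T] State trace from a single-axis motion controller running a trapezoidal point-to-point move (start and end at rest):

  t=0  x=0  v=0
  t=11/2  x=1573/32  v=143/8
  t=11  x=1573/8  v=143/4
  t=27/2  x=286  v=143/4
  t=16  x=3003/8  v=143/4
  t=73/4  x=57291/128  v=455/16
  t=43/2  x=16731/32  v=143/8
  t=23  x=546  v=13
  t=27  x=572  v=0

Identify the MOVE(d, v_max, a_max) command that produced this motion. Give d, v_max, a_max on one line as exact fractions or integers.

final state: t=27, x=572, v=0 → d = 572
a_max = (143/8−0)/(11/2−0) = 13/4
max v = 143/4 over t∈[11,16] → v_max = 143/4
check: 143/4·(11+5) = 572 ✓

d=572 v_max=143/4 a_max=13/4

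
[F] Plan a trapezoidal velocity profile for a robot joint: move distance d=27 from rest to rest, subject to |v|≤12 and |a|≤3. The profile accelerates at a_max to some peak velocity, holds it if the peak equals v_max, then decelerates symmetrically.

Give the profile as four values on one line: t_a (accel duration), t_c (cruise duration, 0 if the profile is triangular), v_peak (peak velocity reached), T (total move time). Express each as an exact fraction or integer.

t_a=3 t_c=0 v_peak=9 T=6

vₘ²/aₘ = 12²/3 = 48
27 < 48 → triangular
v_peak = √(27·3) = √81 = 9
t_a = 9/3 = 3; t_c = 0
T = 2·3 = 6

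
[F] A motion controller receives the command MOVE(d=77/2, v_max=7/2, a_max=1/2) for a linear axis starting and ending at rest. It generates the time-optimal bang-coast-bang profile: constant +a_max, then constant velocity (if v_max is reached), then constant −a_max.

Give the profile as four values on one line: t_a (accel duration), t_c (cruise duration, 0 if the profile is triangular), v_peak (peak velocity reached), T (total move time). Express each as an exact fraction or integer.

(v_max)²/a_max = (7/2)²/(1/2) = 49/2
77/2 ≥ 49/2 so v_max reached
t_a = (7/2)/(1/2) = 7; v_peak = 7/2
d_cruise = 77/2 − 49/2 = 14; t_c = 14/(7/2) = 4
T = 2·7 + 4 = 18

t_a=7 t_c=4 v_peak=7/2 T=18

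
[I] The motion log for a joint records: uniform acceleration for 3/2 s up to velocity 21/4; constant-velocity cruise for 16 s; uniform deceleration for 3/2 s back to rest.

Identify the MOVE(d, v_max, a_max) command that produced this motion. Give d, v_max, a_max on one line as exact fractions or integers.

a_max = (21/4)/(3/2) = 7/2
d_a = ½·21/4·3/2 = 63/16; d_c = 21/4·16 = 84
d = 2·63/16 + 84 = 735/8
t_c = 16 > 0 so v_max = 21/4

d=735/8 v_max=21/4 a_max=7/2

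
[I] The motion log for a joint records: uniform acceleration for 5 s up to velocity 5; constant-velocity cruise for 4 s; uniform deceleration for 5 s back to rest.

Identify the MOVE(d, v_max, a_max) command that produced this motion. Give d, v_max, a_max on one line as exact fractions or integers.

a_max = 5/5 = 1
d_a = ½·5·5 = 25/2; d_c = 5·4 = 20
d = 2·25/2 + 20 = 45
t_c = 4 > 0 ⇒ limit active, v_max = 5

d=45 v_max=5 a_max=1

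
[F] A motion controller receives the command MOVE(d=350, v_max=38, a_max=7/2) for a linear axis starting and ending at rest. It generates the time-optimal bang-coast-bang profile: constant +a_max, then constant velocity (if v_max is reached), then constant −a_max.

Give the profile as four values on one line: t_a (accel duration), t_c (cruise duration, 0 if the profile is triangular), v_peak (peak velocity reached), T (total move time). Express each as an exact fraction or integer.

(v_max)²/a_max = 38²/(7/2) = 2888/7
350 < 2888/7 so t_c = 0
v_peak = √(350·7/2) = √1225 = 35
t_a = 35/(7/2) = 10; t_c = 0
T = 2·10 = 20

t_a=10 t_c=0 v_peak=35 T=20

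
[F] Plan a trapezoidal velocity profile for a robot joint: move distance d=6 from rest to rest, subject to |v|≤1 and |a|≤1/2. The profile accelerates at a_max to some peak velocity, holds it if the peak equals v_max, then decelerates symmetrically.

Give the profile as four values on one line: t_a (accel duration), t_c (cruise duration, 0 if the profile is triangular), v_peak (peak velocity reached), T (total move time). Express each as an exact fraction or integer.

t_a=2 t_c=4 v_peak=1 T=8

(v_max)²/a_max = 1²/(1/2) = 2
6 ≥ 2 so v_max reached
t_a = 1/(1/2) = 2; v_peak = 1
d_cruise = 6 − 2 = 4; t_c = 4/1 = 4
T = 2·2 + 4 = 8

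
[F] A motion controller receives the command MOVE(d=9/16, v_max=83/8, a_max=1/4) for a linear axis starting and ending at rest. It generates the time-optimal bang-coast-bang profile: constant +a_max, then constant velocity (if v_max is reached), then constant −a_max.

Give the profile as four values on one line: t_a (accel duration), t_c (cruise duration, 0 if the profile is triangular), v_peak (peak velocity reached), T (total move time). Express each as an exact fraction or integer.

t_a=3/2 t_c=0 v_peak=3/8 T=3

vₘ²/aₘ = (83/8)²/(1/4) = 6889/16
9/16 < 6889/16 so t_c = 0
v_peak = √(9/16·1/4) = √(9/64) = 3/8
t_a = (3/8)/(1/4) = 3/2; t_c = 0
T = 2·3/2 = 3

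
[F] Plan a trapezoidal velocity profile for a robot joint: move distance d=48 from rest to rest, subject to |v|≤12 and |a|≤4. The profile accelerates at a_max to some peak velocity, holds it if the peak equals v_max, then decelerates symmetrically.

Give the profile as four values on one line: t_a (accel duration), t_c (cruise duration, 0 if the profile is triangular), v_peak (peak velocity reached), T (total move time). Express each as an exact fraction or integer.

(v_max)²/a_max = 12²/4 = 36
48 ≥ 36 → trapezoidal
t_a = 12/4 = 3; v_peak = 12
d_cruise = 48 − 36 = 12; t_c = 12/12 = 1
T = 2·3 + 1 = 7

t_a=3 t_c=1 v_peak=12 T=7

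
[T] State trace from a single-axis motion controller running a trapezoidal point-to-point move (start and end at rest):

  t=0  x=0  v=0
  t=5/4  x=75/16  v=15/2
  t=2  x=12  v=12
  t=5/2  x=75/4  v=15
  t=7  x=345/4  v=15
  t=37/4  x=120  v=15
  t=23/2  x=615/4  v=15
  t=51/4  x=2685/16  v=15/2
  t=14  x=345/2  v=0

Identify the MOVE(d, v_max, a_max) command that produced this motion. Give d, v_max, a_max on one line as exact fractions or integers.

final state: t=14, x=345/2, v=0 → d = 345/2
a_max = (15/2−0)/(5/4−0) = 6
max v = 15 over t∈[5/2,23/2] → v_max = 15
check: 15·(5/2+9) = 345/2 ✓

d=345/2 v_max=15 a_max=6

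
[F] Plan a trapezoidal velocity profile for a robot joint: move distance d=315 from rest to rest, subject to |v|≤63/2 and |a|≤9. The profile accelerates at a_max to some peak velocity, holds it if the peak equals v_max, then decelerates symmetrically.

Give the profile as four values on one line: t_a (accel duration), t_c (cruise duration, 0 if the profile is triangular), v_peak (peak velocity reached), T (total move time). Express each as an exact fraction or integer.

vₘ²/aₘ = (63/2)²/9 = 441/4
315 ≥ 441/4 ⇒ cruise phase
t_a = (63/2)/9 = 7/2; v_peak = 63/2
d_cruise = 315 − 441/4 = 819/4; t_c = (819/4)/(63/2) = 13/2
T = 2·7/2 + 13/2 = 27/2

t_a=7/2 t_c=13/2 v_peak=63/2 T=27/2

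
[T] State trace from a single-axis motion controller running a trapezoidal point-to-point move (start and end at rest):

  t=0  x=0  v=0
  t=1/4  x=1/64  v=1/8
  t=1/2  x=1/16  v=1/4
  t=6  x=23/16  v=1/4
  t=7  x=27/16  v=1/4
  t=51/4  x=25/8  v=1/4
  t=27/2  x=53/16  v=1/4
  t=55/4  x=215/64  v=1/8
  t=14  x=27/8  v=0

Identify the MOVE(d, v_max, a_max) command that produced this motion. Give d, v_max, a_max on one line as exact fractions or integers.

final state: t=14, x=27/8, v=0 → d = 27/8
a_max = (1/8−0)/(1/4−0) = 1/2
max v = 1/4 over t∈[1/2,27/2] → v_max = 1/4
check: 1/4·(1/2+13) = 27/8 ✓

d=27/8 v_max=1/4 a_max=1/2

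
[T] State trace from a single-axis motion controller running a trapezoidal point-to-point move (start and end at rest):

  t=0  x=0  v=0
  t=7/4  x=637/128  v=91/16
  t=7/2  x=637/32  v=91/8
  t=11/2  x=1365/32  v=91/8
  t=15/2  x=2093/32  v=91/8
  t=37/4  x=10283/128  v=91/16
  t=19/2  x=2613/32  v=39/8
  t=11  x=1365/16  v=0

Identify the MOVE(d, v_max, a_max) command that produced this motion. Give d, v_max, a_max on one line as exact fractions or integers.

d=1365/16 v_max=91/8 a_max=13/4

final state: t=11, x=1365/16, v=0 → d = 1365/16
a_max = (91/16−0)/(7/4−0) = 13/4
max v = 91/8 over t∈[7/2,15/2] → v_max = 91/8
check: 91/8·(7/2+4) = 1365/16 ✓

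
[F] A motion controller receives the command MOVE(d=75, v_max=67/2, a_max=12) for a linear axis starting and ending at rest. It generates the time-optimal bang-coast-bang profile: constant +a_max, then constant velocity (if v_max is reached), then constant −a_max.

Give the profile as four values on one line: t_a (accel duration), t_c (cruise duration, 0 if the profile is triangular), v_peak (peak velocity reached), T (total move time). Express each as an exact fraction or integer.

t_a=5/2 t_c=0 v_peak=30 T=5

(v_max)²/a_max = (67/2)²/12 = 4489/48
75 < 4489/48 so t_c = 0
v_peak = √(75·12) = √900 = 30
t_a = 30/12 = 5/2; t_c = 0
T = 2·5/2 = 5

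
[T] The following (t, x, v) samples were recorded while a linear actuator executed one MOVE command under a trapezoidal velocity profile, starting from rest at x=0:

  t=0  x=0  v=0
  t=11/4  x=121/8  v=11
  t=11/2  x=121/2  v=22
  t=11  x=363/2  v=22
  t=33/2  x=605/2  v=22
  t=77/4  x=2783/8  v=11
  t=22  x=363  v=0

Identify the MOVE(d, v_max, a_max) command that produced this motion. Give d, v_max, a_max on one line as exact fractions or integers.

final state: t=22, x=363, v=0 → d = 363
a_max = (11−0)/(11/4−0) = 4
max v = 22 over t∈[11/2,33/2] → v_max = 22
check: 22·(11/2+11) = 363 ✓

d=363 v_max=22 a_max=4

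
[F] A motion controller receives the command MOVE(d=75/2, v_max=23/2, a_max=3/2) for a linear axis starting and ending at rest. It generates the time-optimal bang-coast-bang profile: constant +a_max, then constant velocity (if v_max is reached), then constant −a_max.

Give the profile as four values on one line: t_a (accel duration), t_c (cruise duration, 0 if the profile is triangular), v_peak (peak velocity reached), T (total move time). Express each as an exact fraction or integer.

t_a=5 t_c=0 v_peak=15/2 T=10

v_max²/a_max = (23/2)²/(3/2) = 529/6
75/2 < 529/6 ⇒ no cruise
v_peak = √(75/2·3/2) = √(225/4) = 15/2
t_a = (15/2)/(3/2) = 5; t_c = 0
T = 2·5 = 10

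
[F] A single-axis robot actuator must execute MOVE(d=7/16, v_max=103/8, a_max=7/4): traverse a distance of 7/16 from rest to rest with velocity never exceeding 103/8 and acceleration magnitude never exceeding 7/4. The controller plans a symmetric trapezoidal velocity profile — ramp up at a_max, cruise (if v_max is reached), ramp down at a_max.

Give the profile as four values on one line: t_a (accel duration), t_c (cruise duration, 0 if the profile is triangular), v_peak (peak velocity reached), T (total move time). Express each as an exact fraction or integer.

t_a=1/2 t_c=0 v_peak=7/8 T=1

(v_max)²/a_max = (103/8)²/(7/4) = 10609/112
7/16 < 10609/112 so t_c = 0
v_peak = √(7/16·7/4) = √(49/64) = 7/8
t_a = (7/8)/(7/4) = 1/2; t_c = 0
T = 2·1/2 = 1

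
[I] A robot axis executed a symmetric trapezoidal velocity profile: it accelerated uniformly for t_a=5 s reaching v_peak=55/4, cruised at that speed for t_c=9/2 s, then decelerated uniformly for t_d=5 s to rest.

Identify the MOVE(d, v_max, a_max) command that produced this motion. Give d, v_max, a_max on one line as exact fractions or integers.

a_max = (55/4)/5 = 11/4
d_a = ½·55/4·5 = 275/8; d_c = 55/4·9/2 = 495/8
d = 2·275/8 + 495/8 = 1045/8
t_c = 9/2 > 0 so v_max = 55/4

d=1045/8 v_max=55/4 a_max=11/4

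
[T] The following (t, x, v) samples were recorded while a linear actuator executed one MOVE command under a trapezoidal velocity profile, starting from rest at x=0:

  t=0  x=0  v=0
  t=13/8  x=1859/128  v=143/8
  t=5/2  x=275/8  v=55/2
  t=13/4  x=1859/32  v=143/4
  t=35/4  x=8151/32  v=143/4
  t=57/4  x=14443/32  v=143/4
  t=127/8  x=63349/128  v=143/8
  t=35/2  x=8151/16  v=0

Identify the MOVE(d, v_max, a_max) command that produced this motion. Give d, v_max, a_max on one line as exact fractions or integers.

final state: t=35/2, x=8151/16, v=0 → d = 8151/16
a_max = (143/8−0)/(13/8−0) = 11
max v = 143/4 over t∈[13/4,57/4] → v_max = 143/4
check: 143/4·(13/4+11) = 8151/16 ✓

d=8151/16 v_max=143/4 a_max=11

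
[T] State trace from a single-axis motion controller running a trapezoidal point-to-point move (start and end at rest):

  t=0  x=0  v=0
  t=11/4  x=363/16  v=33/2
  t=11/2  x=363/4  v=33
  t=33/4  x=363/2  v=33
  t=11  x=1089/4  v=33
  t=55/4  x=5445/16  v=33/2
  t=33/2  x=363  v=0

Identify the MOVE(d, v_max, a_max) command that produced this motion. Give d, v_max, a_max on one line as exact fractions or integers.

d=363 v_max=33 a_max=6

final state: t=33/2, x=363, v=0 → d = 363
a_max = (33/2−0)/(11/4−0) = 6
max v = 33 over t∈[11/2,11] → v_max = 33
check: 33·(11/2+11/2) = 363 ✓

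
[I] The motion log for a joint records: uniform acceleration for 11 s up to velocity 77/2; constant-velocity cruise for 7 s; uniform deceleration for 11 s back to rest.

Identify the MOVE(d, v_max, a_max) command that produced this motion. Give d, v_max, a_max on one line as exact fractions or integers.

a_max = (77/2)/11 = 7/2
d_a = ½·77/2·11 = 847/4; d_c = 77/2·7 = 539/2
d = 2·847/4 + 539/2 = 693
t_c = 7 > 0 ⇒ limit active, v_max = 77/2

d=693 v_max=77/2 a_max=7/2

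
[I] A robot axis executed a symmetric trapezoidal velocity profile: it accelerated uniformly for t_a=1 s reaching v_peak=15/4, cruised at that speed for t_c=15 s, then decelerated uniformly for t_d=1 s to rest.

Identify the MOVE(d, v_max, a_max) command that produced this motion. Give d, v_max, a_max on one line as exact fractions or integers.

d=60 v_max=15/4 a_max=15/4

a_max = (15/4)/1 = 15/4
d_a = ½·15/4·1 = 15/8; d_c = 15/4·15 = 225/4
d = 2·15/8 + 225/4 = 60
t_c = 15 > 0 so v_max = 15/4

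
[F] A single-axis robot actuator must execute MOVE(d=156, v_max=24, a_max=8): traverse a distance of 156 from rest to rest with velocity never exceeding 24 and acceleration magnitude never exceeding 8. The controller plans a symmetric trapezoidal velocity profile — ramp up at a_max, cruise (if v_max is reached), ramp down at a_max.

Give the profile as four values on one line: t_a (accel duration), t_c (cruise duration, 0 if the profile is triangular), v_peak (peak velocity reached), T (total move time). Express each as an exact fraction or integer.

vₘ²/aₘ = 24²/8 = 72
156 ≥ 72 so v_max reached
t_a = 24/8 = 3; v_peak = 24
d_cruise = 156 − 72 = 84; t_c = 84/24 = 7/2
T = 2·3 + 7/2 = 19/2

t_a=3 t_c=7/2 v_peak=24 T=19/2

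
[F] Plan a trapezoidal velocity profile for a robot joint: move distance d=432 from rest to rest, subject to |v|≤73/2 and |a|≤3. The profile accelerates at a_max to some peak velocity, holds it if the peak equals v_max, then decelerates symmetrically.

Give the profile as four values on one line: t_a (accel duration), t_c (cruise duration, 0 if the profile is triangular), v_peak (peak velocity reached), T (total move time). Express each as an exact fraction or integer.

t_a=12 t_c=0 v_peak=36 T=24

v_max²/a_max = (73/2)²/3 = 5329/12
432 < 5329/12 → triangular
v_peak = √(432·3) = √1296 = 36
t_a = 36/3 = 12; t_c = 0
T = 2·12 = 24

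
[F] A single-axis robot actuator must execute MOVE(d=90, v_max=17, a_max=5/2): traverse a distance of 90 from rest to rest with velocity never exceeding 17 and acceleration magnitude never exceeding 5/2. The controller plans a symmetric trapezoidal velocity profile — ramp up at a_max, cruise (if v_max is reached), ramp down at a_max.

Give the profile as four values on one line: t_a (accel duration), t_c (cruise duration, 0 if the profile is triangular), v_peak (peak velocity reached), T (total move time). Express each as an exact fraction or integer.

vₘ²/aₘ = 17²/(5/2) = 578/5
90 < 578/5 → triangular
v_peak = √(90·5/2) = √225 = 15
t_a = 15/(5/2) = 6; t_c = 0
T = 2·6 = 12

t_a=6 t_c=0 v_peak=15 T=12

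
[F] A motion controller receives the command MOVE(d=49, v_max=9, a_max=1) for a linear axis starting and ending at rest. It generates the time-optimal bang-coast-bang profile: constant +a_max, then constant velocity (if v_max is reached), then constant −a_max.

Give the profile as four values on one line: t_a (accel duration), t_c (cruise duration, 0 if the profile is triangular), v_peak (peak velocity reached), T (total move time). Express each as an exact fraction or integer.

t_a=7 t_c=0 v_peak=7 T=14

(v_max)²/a_max = 9²/1 = 81
49 < 81 ⇒ no cruise
v_peak = √(49·1) = √49 = 7
t_a = 7/1 = 7; t_c = 0
T = 2·7 = 14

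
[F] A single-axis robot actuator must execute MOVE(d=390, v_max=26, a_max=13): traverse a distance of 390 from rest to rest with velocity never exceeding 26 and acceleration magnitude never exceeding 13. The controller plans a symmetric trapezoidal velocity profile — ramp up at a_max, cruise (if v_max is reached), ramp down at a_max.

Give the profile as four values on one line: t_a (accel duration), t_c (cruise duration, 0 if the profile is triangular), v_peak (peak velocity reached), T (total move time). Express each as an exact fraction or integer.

(v_max)²/a_max = 26²/13 = 52
390 ≥ 52 so v_max reached
t_a = 26/13 = 2; v_peak = 26
d_cruise = 390 − 52 = 338; t_c = 338/26 = 13
T = 2·2 + 13 = 17

t_a=2 t_c=13 v_peak=26 T=17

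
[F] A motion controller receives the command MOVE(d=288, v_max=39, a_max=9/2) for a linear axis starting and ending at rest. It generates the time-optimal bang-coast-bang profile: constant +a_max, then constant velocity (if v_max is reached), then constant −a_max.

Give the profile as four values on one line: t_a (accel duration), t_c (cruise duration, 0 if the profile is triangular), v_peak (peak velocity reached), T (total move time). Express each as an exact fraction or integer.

t_a=8 t_c=0 v_peak=36 T=16

v_max²/a_max = 39²/(9/2) = 338
288 < 338 ⇒ no cruise
v_peak = √(288·9/2) = √1296 = 36
t_a = 36/(9/2) = 8; t_c = 0
T = 2·8 = 16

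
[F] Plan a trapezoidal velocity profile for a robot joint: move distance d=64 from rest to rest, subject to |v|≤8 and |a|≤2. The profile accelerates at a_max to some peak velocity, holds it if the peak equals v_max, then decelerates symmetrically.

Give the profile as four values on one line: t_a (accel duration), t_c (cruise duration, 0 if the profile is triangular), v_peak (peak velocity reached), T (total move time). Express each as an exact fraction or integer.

vₘ²/aₘ = 8²/2 = 32
64 ≥ 32 ⇒ cruise phase
t_a = 8/2 = 4; v_peak = 8
d_cruise = 64 − 32 = 32; t_c = 32/8 = 4
T = 2·4 + 4 = 12

t_a=4 t_c=4 v_peak=8 T=12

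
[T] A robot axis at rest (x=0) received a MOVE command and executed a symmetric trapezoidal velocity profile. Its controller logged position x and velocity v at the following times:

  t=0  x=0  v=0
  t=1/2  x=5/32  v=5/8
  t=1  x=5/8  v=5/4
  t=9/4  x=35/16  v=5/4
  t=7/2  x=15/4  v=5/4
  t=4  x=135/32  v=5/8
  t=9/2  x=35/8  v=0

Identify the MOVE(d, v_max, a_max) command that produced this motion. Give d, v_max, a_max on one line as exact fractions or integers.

d=35/8 v_max=5/4 a_max=5/4

final state: t=9/2, x=35/8, v=0 → d = 35/8
a_max = (5/8−0)/(1/2−0) = 5/4
max v = 5/4 over t∈[1,7/2] → v_max = 5/4
check: 5/4·(1+5/2) = 35/8 ✓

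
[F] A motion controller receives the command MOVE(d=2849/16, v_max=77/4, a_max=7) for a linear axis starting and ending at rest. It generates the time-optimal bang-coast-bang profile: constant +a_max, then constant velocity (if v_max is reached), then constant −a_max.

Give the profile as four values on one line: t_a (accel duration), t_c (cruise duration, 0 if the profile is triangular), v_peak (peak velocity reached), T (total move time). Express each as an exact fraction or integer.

v_max²/a_max = (77/4)²/7 = 847/16
2849/16 ≥ 847/16 so v_max reached
t_a = (77/4)/7 = 11/4; v_peak = 77/4
d_cruise = 2849/16 − 847/16 = 1001/8; t_c = (1001/8)/(77/4) = 13/2
T = 2·11/4 + 13/2 = 12

t_a=11/4 t_c=13/2 v_peak=77/4 T=12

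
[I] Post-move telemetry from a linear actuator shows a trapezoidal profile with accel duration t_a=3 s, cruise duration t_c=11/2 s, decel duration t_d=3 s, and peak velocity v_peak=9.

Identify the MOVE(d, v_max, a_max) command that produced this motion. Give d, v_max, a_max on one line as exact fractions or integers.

d=153/2 v_max=9 a_max=3

a_max = 9/3 = 3
d_a = ½·9·3 = 27/2; d_c = 9·11/2 = 99/2
d = 2·27/2 + 99/2 = 153/2
t_c = 11/2 > 0 so v_max = 9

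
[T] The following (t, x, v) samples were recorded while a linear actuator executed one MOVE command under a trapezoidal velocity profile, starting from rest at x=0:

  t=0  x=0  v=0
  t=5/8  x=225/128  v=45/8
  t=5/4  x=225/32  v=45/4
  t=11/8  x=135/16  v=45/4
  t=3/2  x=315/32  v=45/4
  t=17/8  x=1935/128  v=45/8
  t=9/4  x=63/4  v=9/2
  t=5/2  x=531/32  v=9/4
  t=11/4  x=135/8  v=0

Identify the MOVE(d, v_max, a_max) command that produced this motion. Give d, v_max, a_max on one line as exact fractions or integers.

d=135/8 v_max=45/4 a_max=9

final state: t=11/4, x=135/8, v=0 → d = 135/8
a_max = (45/8−0)/(5/8−0) = 9
max v = 45/4 over t∈[5/4,3/2] → v_max = 45/4
check: 45/4·(5/4+1/4) = 135/8 ✓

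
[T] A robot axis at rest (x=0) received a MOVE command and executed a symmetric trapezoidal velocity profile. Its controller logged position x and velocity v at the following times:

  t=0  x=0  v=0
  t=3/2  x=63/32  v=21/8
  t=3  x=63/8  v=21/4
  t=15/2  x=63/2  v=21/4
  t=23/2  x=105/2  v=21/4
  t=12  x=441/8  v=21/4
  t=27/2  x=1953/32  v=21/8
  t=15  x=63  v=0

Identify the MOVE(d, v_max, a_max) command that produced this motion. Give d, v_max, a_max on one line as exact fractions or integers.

final state: t=15, x=63, v=0 → d = 63
a_max = (21/8−0)/(3/2−0) = 7/4
max v = 21/4 over t∈[3,12] → v_max = 21/4
check: 21/4·(3+9) = 63 ✓

d=63 v_max=21/4 a_max=7/4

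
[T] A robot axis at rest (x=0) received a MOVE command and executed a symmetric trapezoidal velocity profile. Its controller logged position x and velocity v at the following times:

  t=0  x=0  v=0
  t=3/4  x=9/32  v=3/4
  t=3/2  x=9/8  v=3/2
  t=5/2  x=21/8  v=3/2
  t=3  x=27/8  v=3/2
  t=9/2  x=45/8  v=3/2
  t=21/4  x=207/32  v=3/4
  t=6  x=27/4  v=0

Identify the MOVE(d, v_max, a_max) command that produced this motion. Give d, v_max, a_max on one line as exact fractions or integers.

d=27/4 v_max=3/2 a_max=1

final state: t=6, x=27/4, v=0 → d = 27/4
a_max = (3/4−0)/(3/4−0) = 1
max v = 3/2 over t∈[3/2,9/2] → v_max = 3/2
check: 3/2·(3/2+3) = 27/4 ✓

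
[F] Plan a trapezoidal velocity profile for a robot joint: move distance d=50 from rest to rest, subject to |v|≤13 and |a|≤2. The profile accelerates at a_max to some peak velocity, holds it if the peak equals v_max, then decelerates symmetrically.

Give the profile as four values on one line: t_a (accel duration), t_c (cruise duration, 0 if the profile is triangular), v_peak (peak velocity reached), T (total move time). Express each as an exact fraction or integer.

t_a=5 t_c=0 v_peak=10 T=10

vₘ²/aₘ = 13²/2 = 169/2
50 < 169/2 ⇒ no cruise
v_peak = √(50·2) = √100 = 10
t_a = 10/2 = 5; t_c = 0
T = 2·5 = 10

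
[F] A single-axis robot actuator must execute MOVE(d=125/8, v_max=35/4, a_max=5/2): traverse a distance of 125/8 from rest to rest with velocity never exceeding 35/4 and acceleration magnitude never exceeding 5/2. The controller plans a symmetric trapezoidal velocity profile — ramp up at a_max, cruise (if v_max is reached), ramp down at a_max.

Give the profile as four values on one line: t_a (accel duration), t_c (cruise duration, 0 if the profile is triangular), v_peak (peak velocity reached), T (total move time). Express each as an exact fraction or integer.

vₘ²/aₘ = (35/4)²/(5/2) = 245/8
125/8 < 245/8 ⇒ no cruise
v_peak = √(125/8·5/2) = √(625/16) = 25/4
t_a = (25/4)/(5/2) = 5/2; t_c = 0
T = 2·5/2 = 5

t_a=5/2 t_c=0 v_peak=25/4 T=5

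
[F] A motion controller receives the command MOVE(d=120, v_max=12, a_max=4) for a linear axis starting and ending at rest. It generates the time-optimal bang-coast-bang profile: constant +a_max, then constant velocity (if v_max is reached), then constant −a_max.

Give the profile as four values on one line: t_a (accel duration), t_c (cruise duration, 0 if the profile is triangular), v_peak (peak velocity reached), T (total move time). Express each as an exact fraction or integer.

(v_max)²/a_max = 12²/4 = 36
120 ≥ 36 → trapezoidal
t_a = 12/4 = 3; v_peak = 12
d_cruise = 120 − 36 = 84; t_c = 84/12 = 7
T = 2·3 + 7 = 13

t_a=3 t_c=7 v_peak=12 T=13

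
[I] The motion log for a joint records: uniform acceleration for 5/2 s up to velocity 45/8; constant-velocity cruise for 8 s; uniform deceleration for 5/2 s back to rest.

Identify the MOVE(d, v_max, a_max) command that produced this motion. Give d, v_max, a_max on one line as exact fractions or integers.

a_max = (45/8)/(5/2) = 9/4
d_a = ½·45/8·5/2 = 225/32; d_c = 45/8·8 = 45
d = 2·225/32 + 45 = 945/16
t_c = 8 > 0 ⇒ limit active, v_max = 45/8

d=945/16 v_max=45/8 a_max=9/4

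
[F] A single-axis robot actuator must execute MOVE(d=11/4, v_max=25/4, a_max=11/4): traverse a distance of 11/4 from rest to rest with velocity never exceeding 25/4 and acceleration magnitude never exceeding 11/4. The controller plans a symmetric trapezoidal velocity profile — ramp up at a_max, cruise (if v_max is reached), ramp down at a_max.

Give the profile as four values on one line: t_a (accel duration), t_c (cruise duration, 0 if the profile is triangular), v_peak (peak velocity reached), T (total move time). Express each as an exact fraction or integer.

v_max²/a_max = (25/4)²/(11/4) = 625/44
11/4 < 625/44 → triangular
v_peak = √(11/4·11/4) = √(121/16) = 11/4
t_a = (11/4)/(11/4) = 1; t_c = 0
T = 2·1 = 2

t_a=1 t_c=0 v_peak=11/4 T=2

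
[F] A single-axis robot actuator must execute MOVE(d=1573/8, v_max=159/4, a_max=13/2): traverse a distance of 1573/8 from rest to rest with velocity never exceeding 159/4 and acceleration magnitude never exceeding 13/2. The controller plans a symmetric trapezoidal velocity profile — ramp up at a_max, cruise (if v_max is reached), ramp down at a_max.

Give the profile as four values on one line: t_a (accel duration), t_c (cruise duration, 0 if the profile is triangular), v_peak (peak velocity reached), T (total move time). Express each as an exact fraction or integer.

t_a=11/2 t_c=0 v_peak=143/4 T=11

(v_max)²/a_max = (159/4)²/(13/2) = 25281/104
1573/8 < 25281/104 so t_c = 0
v_peak = √(1573/8·13/2) = √(20449/16) = 143/4
t_a = (143/4)/(13/2) = 11/2; t_c = 0
T = 2·11/2 = 11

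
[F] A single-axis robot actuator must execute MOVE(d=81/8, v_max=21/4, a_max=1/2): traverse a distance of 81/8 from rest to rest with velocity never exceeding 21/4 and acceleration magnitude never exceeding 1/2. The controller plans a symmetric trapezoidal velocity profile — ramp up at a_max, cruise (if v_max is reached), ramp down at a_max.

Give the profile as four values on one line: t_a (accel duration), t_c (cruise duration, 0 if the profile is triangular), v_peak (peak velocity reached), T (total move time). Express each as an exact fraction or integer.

v_max²/a_max = (21/4)²/(1/2) = 441/8
81/8 < 441/8 so t_c = 0
v_peak = √(81/8·1/2) = √(81/16) = 9/4
t_a = (9/4)/(1/2) = 9/2; t_c = 0
T = 2·9/2 = 9

t_a=9/2 t_c=0 v_peak=9/4 T=9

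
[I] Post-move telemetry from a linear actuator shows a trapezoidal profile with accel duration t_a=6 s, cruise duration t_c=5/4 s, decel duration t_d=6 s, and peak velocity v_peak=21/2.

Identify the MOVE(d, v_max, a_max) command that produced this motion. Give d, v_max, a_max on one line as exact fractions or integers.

d=609/8 v_max=21/2 a_max=7/4

a_max = (21/2)/6 = 7/4
d_a = ½·21/2·6 = 63/2; d_c = 21/2·5/4 = 105/8
d = 2·63/2 + 105/8 = 609/8
t_c = 5/4 > 0 so v_max = 21/2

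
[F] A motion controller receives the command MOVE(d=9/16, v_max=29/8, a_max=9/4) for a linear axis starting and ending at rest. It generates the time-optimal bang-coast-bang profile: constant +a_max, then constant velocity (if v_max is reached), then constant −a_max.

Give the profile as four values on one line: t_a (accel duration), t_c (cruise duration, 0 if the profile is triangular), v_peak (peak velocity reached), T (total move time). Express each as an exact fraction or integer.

v_max²/a_max = (29/8)²/(9/4) = 841/144
9/16 < 841/144 so t_c = 0
v_peak = √(9/16·9/4) = √(81/64) = 9/8
t_a = (9/8)/(9/4) = 1/2; t_c = 0
T = 2·1/2 = 1

t_a=1/2 t_c=0 v_peak=9/8 T=1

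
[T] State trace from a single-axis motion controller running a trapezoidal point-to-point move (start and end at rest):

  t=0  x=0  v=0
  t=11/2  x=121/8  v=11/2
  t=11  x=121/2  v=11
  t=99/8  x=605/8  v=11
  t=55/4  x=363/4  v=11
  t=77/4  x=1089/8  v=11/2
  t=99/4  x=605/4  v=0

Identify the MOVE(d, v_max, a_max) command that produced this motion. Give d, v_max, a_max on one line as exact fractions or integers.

d=605/4 v_max=11 a_max=1

final state: t=99/4, x=605/4, v=0 → d = 605/4
a_max = (11/2−0)/(11/2−0) = 1
max v = 11 over t∈[11,55/4] → v_max = 11
check: 11·(11+11/4) = 605/4 ✓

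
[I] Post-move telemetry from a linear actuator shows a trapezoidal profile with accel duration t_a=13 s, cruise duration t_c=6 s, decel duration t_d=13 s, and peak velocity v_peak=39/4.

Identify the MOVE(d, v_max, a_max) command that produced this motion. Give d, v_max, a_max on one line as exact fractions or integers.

d=741/4 v_max=39/4 a_max=3/4

a_max = (39/4)/13 = 3/4
d_a = ½·39/4·13 = 507/8; d_c = 39/4·6 = 117/2
d = 2·507/8 + 117/2 = 741/4
t_c = 6 > 0 so v_max = 39/4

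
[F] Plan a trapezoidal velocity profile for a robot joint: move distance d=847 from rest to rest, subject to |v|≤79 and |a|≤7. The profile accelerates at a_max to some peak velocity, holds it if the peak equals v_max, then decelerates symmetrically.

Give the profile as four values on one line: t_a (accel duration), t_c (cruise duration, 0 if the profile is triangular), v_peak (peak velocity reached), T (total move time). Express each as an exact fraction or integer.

t_a=11 t_c=0 v_peak=77 T=22

v_max²/a_max = 79²/7 = 6241/7
847 < 6241/7 → triangular
v_peak = √(847·7) = √5929 = 77
t_a = 77/7 = 11; t_c = 0
T = 2·11 = 22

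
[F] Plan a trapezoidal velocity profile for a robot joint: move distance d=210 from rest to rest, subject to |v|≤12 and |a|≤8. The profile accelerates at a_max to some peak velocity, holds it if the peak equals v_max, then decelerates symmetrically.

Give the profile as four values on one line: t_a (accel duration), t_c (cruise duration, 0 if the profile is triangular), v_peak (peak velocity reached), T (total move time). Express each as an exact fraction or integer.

(v_max)²/a_max = 12²/8 = 18
210 ≥ 18 so v_max reached
t_a = 12/8 = 3/2; v_peak = 12
d_cruise = 210 − 18 = 192; t_c = 192/12 = 16
T = 2·3/2 + 16 = 19

t_a=3/2 t_c=16 v_peak=12 T=19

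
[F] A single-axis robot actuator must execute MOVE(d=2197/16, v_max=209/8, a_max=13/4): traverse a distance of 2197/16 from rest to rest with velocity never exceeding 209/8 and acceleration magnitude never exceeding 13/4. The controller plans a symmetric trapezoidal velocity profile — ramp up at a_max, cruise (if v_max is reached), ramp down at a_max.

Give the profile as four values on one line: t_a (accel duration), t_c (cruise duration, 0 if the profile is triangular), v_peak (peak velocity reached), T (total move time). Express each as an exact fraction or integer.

t_a=13/2 t_c=0 v_peak=169/8 T=13

v_max²/a_max = (209/8)²/(13/4) = 43681/208
2197/16 < 43681/208 ⇒ no cruise
v_peak = √(2197/16·13/4) = √(28561/64) = 169/8
t_a = (169/8)/(13/4) = 13/2; t_c = 0
T = 2·13/2 = 13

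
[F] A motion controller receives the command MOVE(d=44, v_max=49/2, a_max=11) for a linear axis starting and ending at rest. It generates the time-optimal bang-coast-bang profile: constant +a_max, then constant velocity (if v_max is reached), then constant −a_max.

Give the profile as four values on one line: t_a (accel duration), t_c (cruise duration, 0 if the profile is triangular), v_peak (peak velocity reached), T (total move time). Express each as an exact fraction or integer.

(v_max)²/a_max = (49/2)²/11 = 2401/44
44 < 2401/44 so t_c = 0
v_peak = √(44·11) = √484 = 22
t_a = 22/11 = 2; t_c = 0
T = 2·2 = 4

t_a=2 t_c=0 v_peak=22 T=4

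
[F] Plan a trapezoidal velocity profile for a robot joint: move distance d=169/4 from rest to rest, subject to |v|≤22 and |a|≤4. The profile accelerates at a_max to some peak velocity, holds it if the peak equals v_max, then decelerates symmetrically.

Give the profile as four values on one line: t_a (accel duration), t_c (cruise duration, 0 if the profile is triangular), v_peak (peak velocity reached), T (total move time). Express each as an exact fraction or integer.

t_a=13/4 t_c=0 v_peak=13 T=13/2

vₘ²/aₘ = 22²/4 = 121
169/4 < 121 → triangular
v_peak = √(169/4·4) = √169 = 13
t_a = 13/4; t_c = 0
T = 2·13/4 = 13/2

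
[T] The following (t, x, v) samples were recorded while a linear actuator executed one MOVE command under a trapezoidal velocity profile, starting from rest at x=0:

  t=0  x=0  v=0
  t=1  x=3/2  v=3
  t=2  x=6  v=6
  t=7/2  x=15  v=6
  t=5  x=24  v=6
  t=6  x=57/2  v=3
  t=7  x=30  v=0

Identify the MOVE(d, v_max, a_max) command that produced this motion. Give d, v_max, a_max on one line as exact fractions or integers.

d=30 v_max=6 a_max=3

final state: t=7, x=30, v=0 → d = 30
a_max = (3−0)/(1−0) = 3
max v = 6 over t∈[2,5] → v_max = 6
check: 6·(2+3) = 30 ✓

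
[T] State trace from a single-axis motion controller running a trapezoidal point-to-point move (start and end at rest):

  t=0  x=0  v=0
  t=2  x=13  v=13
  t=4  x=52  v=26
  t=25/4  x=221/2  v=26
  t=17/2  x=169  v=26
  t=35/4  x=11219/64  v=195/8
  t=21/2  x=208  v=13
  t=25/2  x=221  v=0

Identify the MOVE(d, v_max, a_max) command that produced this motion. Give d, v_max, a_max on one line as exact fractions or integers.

d=221 v_max=26 a_max=13/2

final state: t=25/2, x=221, v=0 → d = 221
a_max = (13−0)/(2−0) = 13/2
max v = 26 over t∈[4,17/2] → v_max = 26
check: 26·(4+9/2) = 221 ✓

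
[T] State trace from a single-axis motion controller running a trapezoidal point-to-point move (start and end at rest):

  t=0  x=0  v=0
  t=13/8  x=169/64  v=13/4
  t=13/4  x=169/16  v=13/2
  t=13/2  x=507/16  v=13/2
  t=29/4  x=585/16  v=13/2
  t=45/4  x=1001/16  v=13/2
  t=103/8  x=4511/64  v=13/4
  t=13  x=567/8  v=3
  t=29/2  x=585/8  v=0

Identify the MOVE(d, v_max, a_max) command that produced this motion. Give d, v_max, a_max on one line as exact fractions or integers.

d=585/8 v_max=13/2 a_max=2

final state: t=29/2, x=585/8, v=0 → d = 585/8
a_max = (13/4−0)/(13/8−0) = 2
max v = 13/2 over t∈[13/4,45/4] → v_max = 13/2
check: 13/2·(13/4+8) = 585/8 ✓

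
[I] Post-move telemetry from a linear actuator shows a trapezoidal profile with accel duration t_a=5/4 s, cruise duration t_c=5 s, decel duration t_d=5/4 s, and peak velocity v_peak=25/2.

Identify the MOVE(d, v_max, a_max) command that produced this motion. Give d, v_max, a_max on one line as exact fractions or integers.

d=625/8 v_max=25/2 a_max=10

a_max = (25/2)/(5/4) = 10
d_a = ½·25/2·5/4 = 125/16; d_c = 25/2·5 = 125/2
d = 2·125/16 + 125/2 = 625/8
t_c = 5 > 0 so v_max = 25/2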